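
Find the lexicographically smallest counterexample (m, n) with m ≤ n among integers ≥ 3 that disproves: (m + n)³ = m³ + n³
Substituting (3, 3) into the claim:
LHS = (3 + 3)³ = 216
RHS = 3³ + 3³ = 54

Since LHS ≠ RHS, this pair disproves the claim, and no lexicographically smaller pair (m ≤ n, integers ≥ 3) does.

For instance (5, 5) is also a counterexample (LHS = 1000, RHS = 250), but it's lexicographically larger.

Answer: (m, n) = (3, 3)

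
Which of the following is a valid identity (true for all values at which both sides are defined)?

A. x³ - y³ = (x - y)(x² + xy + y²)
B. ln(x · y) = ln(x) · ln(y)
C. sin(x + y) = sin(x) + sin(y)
A

A: holds — e.g. at (5, 8), both sides equal -387.
B: fails at (1, 2) — LHS = ln(2) ≈ 0.6931, RHS = 0.
C: fails at (4, 6) — LHS = sin(10) ≈ -0.544, RHS = sin(4) + sin(6) ≈ -1.036.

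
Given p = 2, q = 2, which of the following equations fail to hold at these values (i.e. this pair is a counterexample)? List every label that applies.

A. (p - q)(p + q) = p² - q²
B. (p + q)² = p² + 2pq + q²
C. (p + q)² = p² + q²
Evaluating each claim at the given values:
A. LHS = 0, RHS = 0 → holds here (LHS = RHS)
B. LHS = 16, RHS = 16 → holds here (LHS = RHS)
C. LHS = 16, RHS = 8 → fails here (LHS ≠ RHS)

Answer: C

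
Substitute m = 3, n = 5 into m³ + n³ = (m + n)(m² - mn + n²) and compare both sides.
LHS = 3³ + 5³ = 152
RHS = (3 + 5)(3² - 3·5 + 5²) = 152

LHS = RHS: the two sides agree.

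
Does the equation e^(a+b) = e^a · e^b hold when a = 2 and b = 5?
Substituting a = 2, b = 5:

LHS = e^(2+5) = e^7 ≈ 1097
RHS = e^2 · e^5 = e^7 ≈ 1097

LHS = RHS, so the equation holds at this point.

Answer: Holds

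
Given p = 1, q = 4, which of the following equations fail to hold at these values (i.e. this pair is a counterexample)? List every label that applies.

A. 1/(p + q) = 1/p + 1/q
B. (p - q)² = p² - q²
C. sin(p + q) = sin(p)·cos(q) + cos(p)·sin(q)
Evaluating each claim at the given values:
A. LHS = 1/5, RHS = 5/4 → fails here (LHS ≠ RHS)
B. LHS = 9, RHS = -15 → fails here (LHS ≠ RHS)
C. LHS = sin(5) ≈ -0.9589, RHS = sin(1)·cos(4) + sin(4)·cos(1) ≈ -0.9589 → holds here (LHS = RHS)

Answer: A, B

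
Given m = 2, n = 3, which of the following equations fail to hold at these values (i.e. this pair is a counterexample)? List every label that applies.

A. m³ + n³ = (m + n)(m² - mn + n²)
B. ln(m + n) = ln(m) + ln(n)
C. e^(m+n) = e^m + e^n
B, C

Evaluating each claim at the given values:
A. LHS = 35, RHS = 35 → holds here (LHS = RHS)
B. LHS = ln(5) ≈ 1.609, RHS = ln(2) + ln(3) ≈ 1.792 → fails here (LHS ≠ RHS)
C. LHS = e^5 ≈ 148.4, RHS = e^2 + e^3 ≈ 27.47 → fails here (LHS ≠ RHS)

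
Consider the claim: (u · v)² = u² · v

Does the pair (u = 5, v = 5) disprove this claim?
Substituting u = 5, v = 5:
LHS = (5 · 5)² = 625
RHS = 5² · 5 = 125

Since LHS ≠ RHS, this pair disproves the claim.

Answer: Yes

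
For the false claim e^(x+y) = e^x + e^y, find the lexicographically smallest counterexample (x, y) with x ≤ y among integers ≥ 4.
Substituting (4, 4) into the claim:
LHS = e^(4+4) = e^8 ≈ 2981
RHS = e^4 + e^4 = 2·e^4 ≈ 109.2

Since LHS ≠ RHS, this pair disproves the claim, and no lexicographically smaller pair (x ≤ y, integers ≥ 4) does.

For instance (6, 8) is also a counterexample (LHS = e^14 ≈ 1202604.3, RHS = e^6 + e^8 ≈ 3384), but it's lexicographically larger.

Answer: (x, y) = (4, 4)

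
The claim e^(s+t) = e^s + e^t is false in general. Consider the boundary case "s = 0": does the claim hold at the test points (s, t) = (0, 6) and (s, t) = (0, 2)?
No, fails at both test points

At (0, 6): LHS = e^6 ≈ 403.4 ≠ RHS = 1 + e^6 ≈ 404.4
At (0, 2): LHS = e^2 ≈ 7.389 ≠ RHS = 1 + e^2 ≈ 8.389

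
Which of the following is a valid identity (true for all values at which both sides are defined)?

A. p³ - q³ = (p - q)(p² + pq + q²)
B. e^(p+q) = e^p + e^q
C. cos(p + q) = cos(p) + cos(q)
A: holds — e.g. at (1, 2), both sides equal -7.
B: fails at (2, 4) — LHS = e^6 ≈ 403.4, RHS = e^2 + e^4 ≈ 61.99.
C: fails at (5, 8) — LHS = cos(13) ≈ 0.9074, RHS = cos(8) + cos(5) ≈ 0.1382.

Answer: A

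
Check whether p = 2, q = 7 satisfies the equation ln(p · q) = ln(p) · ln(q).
Substituting p = 2, q = 7:

LHS = ln(2 · 7) = ln(14) ≈ 2.639
RHS = ln(2) · ln(7) ≈ 1.349

LHS ≠ RHS, so the equation does not hold at this point.

Answer: Fails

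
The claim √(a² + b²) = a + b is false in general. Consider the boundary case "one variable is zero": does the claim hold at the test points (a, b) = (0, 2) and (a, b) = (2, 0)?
At (0, 2): LHS = 2, RHS = 2 → equal
At (2, 0): LHS = 2, RHS = 2 → equal

So the claim does hold at both of these boundary points, even though it is not an identity.

Answer: Yes, holds at both test points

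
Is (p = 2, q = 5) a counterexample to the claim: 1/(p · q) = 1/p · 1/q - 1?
Substituting p = 2, q = 5:
LHS = 1/(2 · 5) = 1/10
RHS = 1/2 · 1/5 - 1 = -9/10

Since LHS ≠ RHS, this pair disproves the claim.

Answer: Yes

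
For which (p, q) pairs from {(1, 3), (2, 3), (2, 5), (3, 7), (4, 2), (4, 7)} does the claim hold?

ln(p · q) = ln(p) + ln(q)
Testing each pair:
(1, 3): LHS = ln(3) ≈ 1.099, RHS = ln(3) ≈ 1.099 → holds
(2, 3): LHS = ln(6) ≈ 1.792, RHS = ln(2) + ln(3) ≈ 1.792 → holds
(2, 5): LHS = ln(10) ≈ 2.303, RHS = ln(2) + ln(5) ≈ 2.303 → holds
(3, 7): LHS = ln(21) ≈ 3.045, RHS = ln(3) + ln(7) ≈ 3.045 → holds
(4, 2): LHS = ln(8) ≈ 2.079, RHS = ln(2) + ln(4) ≈ 2.079 → holds
(4, 7): LHS = ln(28) ≈ 3.332, RHS = ln(4) + ln(7) ≈ 3.332 → holds

Every pair satisfies the claim.

Answer: All pairs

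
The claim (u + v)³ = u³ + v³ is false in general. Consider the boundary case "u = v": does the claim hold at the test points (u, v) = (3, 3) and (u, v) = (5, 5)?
No, fails at both test points

At (3, 3): LHS = 216 ≠ RHS = 54
At (5, 5): LHS = 1000 ≠ RHS = 250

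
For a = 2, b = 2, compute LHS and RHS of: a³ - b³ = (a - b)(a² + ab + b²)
LHS = 2³ - 2³ = 0
RHS = (2 - 2)(2² + 2·2 + 2²) = 0

LHS = RHS: the two sides agree.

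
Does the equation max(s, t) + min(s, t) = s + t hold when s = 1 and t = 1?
Holds

Substituting s = 1, t = 1:

LHS = max(1, 1) + min(1, 1) = 2
RHS = 1 + 1 = 2

LHS = RHS, so the equation holds at this point.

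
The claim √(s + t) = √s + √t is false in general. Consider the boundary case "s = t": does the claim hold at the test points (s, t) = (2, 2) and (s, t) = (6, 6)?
No, fails at both test points

At (2, 2): LHS = 2 ≠ RHS = 2·√(2) ≈ 2.828
At (6, 6): LHS = 2·√(3) ≈ 3.464 ≠ RHS = 2·√(6) ≈ 4.899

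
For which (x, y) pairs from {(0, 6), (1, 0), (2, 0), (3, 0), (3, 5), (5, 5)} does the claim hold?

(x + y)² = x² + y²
(0, 6), (1, 0), (2, 0), (3, 0)

Testing each pair:
(0, 6): LHS = 36, RHS = 36 → holds
(1, 0): LHS = 1, RHS = 1 → holds
(2, 0): LHS = 4, RHS = 4 → holds
(3, 0): LHS = 9, RHS = 9 → holds
(3, 5): LHS = 64, RHS = 34 → fails
(5, 5): LHS = 100, RHS = 50 → fails

4 of 6 pairs satisfy the claim.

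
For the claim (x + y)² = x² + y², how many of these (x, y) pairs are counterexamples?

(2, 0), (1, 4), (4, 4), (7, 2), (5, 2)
Testing each pair:
(2, 0): LHS = 4, RHS = 4 → satisfies claim
(1, 4): LHS = 25, RHS = 17 → counterexample
(4, 4): LHS = 64, RHS = 32 → counterexample
(7, 2): LHS = 81, RHS = 53 → counterexample
(5, 2): LHS = 49, RHS = 29 → counterexample

That makes 4 counterexamples.

Answer: 4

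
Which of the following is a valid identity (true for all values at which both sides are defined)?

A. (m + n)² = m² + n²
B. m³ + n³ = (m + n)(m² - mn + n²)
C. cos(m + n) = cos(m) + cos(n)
A: fails at (3, 4) — LHS = 49, RHS = 25.
B: holds — e.g. at (6, 7), both sides equal 559.
C: fails at (4, 6) — LHS = cos(10) ≈ -0.8391, RHS = cos(4) + cos(6) ≈ 0.3065.

Answer: B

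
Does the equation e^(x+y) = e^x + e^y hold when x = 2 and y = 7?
Substituting x = 2, y = 7:

LHS = e^(2+7) = e^9 ≈ 8103
RHS = e^2 + e^7 ≈ 1104

LHS ≠ RHS, so the equation does not hold at this point.

Answer: Fails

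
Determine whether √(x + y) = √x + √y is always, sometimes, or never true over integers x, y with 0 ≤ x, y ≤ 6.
It holds at (x, y) = (5, 0) (both sides equal √(5) ≈ 2.236), but fails at (x, y) = (5, 5) (LHS = √(10) ≈ 3.162, RHS = 2·√(5) ≈ 4.472).

Answer: Sometimes true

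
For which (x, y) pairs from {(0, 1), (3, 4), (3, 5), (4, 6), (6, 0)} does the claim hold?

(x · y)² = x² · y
Testing each pair:
(0, 1): LHS = 0, RHS = 0 → holds
(3, 4): LHS = 144, RHS = 36 → fails
(3, 5): LHS = 225, RHS = 45 → fails
(4, 6): LHS = 576, RHS = 96 → fails
(6, 0): LHS = 0, RHS = 0 → holds

2 of 5 pairs satisfy the claim.

Answer: (0, 1), (6, 0)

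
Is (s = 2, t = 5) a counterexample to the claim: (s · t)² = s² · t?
Yes

Substituting s = 2, t = 5:
LHS = (2 · 5)² = 100
RHS = 2² · 5 = 20

Since LHS ≠ RHS, this pair disproves the claim.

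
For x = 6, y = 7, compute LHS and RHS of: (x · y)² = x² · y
LHS = (6 · 7)² = 1764
RHS = 6² · 7 = 252

LHS ≠ RHS, so the equation does not hold here.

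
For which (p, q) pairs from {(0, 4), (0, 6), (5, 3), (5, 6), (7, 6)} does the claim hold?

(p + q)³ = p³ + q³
Testing each pair:
(0, 4): LHS = 64, RHS = 64 → holds
(0, 6): LHS = 216, RHS = 216 → holds
(5, 3): LHS = 512, RHS = 152 → fails
(5, 6): LHS = 1331, RHS = 341 → fails
(7, 6): LHS = 2197, RHS = 559 → fails

2 of 5 pairs satisfy the claim.

Answer: (0, 4), (0, 6)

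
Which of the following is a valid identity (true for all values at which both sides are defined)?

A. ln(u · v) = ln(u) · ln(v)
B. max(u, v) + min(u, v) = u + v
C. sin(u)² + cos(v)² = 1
B

A: fails at (3, 7) — LHS = ln(21) ≈ 3.045, RHS = ln(3)·ln(7) ≈ 2.138.
B: holds — e.g. at (2, 2), both sides equal 4.
C: fails at (3, 4) — LHS = sin(3)² + cos(4)² ≈ 0.4472, RHS = 1.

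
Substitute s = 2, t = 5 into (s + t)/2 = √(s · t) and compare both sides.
LHS = (2 + 5)/2 = 7/2
RHS = √(2 · 5) = √(10) ≈ 3.162

LHS ≠ RHS (they differ by about 0.3377), so the equation does not hold here.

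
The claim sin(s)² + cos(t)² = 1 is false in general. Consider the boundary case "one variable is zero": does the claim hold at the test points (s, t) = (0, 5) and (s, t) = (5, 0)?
No, fails at both test points

At (0, 5): LHS = cos(5)² ≈ 0.08046 ≠ RHS = 1
At (5, 0): LHS = sin(5)² + 1 ≈ 1.92 ≠ RHS = 1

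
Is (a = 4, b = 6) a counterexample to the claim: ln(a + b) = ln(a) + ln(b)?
Substituting a = 4, b = 6:
LHS = ln(4 + 6) = ln(10) ≈ 2.303
RHS = ln(4) + ln(6) ≈ 3.178

Since LHS ≠ RHS, this pair disproves the claim.

Answer: Yes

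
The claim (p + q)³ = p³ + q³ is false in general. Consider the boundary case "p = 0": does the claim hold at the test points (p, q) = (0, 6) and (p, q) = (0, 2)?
Yes, holds at both test points

At (0, 6): LHS = 216, RHS = 216 → equal
At (0, 2): LHS = 8, RHS = 8 → equal

So the claim does hold at both of these boundary points, even though it is not an identity.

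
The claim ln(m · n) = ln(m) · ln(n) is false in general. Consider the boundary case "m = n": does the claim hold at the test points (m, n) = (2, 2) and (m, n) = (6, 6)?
At (2, 2): LHS = ln(4) ≈ 1.386 ≠ RHS = ln(2)² ≈ 0.4805
At (6, 6): LHS = ln(36) ≈ 3.584 ≠ RHS = ln(6)² ≈ 3.21

Answer: No, fails at both test points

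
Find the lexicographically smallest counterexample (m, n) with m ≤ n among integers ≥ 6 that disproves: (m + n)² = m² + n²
Substituting (6, 6) into the claim:
LHS = (6 + 6)² = 144
RHS = 6² + 6² = 72

Since LHS ≠ RHS, this pair disproves the claim, and no lexicographically smaller pair (m ≤ n, integers ≥ 6) does.

For instance (8, 8) is also a counterexample (LHS = 256, RHS = 128), but it's lexicographically larger.

Answer: (m, n) = (6, 6)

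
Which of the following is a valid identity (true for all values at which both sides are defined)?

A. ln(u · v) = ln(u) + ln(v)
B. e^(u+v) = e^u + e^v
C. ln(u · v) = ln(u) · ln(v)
A: holds — e.g. at (4, 4), both sides equal ln(16) ≈ 2.773.
B: fails at (3, 4) — LHS = e^7 ≈ 1097, RHS = e^3 + e^4 ≈ 74.68.
C: fails at (1, 3) — LHS = ln(3) ≈ 1.099, RHS = 0.

Answer: A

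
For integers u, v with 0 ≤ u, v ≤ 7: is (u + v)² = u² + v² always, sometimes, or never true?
It holds at (u, v) = (4, 0) (both sides equal 16), but fails at (u, v) = (6, 7) (LHS = 169, RHS = 85).

Answer: Sometimes true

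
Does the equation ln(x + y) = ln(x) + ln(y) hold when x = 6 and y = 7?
Fails

Substituting x = 6, y = 7:

LHS = ln(6 + 7) = ln(13) ≈ 2.565
RHS = ln(6) + ln(7) ≈ 3.738

LHS ≠ RHS, so the equation does not hold at this point.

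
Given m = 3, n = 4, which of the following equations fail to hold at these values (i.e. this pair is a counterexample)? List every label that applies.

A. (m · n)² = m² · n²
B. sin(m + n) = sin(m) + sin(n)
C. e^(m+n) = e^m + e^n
Evaluating each claim at the given values:
A. LHS = 144, RHS = 144 → holds here (LHS = RHS)
B. LHS = sin(7) ≈ 0.657, RHS = sin(4) + sin(3) ≈ -0.6157 → fails here (LHS ≠ RHS)
C. LHS = e^7 ≈ 1097, RHS = e^3 + e^4 ≈ 74.68 → fails here (LHS ≠ RHS)

Answer: B, C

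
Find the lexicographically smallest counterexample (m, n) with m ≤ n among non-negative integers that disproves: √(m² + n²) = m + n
At (0, 1): both sides equal 1, so it holds there.
At (0, 6): both sides equal 6, so it holds there.

Substituting (1, 1) into the claim:
LHS = √(1² + 1²) = √(2) ≈ 1.414
RHS = 1 + 1 = 2

Since LHS ≠ RHS, this pair disproves the claim, and no lexicographically smaller pair (m ≤ n, non-negative integers) does.

For instance (4, 4) is also a counterexample (LHS = 4·√(2) ≈ 5.657, RHS = 8), but it's lexicographically larger.

Answer: (m, n) = (1, 1)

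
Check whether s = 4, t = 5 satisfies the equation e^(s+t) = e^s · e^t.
Substituting s = 4, t = 5:

LHS = e^(4+5) = e^9 ≈ 8103
RHS = e^4 · e^5 = e^9 ≈ 8103

LHS = RHS, so the equation holds at this point.

Answer: Holds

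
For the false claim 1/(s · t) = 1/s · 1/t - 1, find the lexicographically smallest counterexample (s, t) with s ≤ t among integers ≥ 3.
(s, t) = (3, 3)

Substituting (3, 3) into the claim:
LHS = 1/(3 · 3) = 1/9
RHS = 1/3 · 1/3 - 1 = -8/9

Since LHS ≠ RHS, this pair disproves the claim, and no lexicographically smaller pair (s ≤ t, integers ≥ 3) does.

For instance (5, 7) is also a counterexample (LHS = 1/35, RHS = -34/35), but it's lexicographically larger.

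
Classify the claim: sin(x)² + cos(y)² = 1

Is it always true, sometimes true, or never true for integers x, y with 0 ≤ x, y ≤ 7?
Sometimes true

It holds at (x, y) = (5, 5) (both sides equal 1), but fails at (x, y) = (3, 5) (LHS = sin(3)² + cos(5)² ≈ 0.1004, RHS = 1).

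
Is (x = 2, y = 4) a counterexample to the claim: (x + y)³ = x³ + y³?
Yes

Substituting x = 2, y = 4:
LHS = (2 + 4)³ = 216
RHS = 2³ + 4³ = 72

Since LHS ≠ RHS, this pair disproves the claim.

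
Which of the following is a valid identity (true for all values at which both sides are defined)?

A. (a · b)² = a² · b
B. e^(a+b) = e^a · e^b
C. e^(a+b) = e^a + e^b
B

A: fails at (5, 5) — LHS = 625, RHS = 125.
B: holds — e.g. at (2, 4), both sides equal e^6 ≈ 403.4.
C: fails at (4, 5) — LHS = e^9 ≈ 8103, RHS = e^4 + e^5 ≈ 203.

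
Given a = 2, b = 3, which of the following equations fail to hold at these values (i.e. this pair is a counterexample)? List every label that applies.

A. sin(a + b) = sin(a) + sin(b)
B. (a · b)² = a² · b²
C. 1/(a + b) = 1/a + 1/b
A, C

Evaluating each claim at the given values:
A. LHS = sin(5) ≈ -0.9589, RHS = sin(3) + sin(2) ≈ 1.05 → fails here (LHS ≠ RHS)
B. LHS = 36, RHS = 36 → holds here (LHS = RHS)
C. LHS = 1/5, RHS = 5/6 → fails here (LHS ≠ RHS)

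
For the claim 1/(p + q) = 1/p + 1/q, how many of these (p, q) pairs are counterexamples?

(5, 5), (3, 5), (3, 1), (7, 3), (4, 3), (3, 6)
6

Testing each pair:
(5, 5): LHS = 1/10, RHS = 2/5 → counterexample
(3, 5): LHS = 1/8, RHS = 8/15 → counterexample
(3, 1): LHS = 1/4, RHS = 4/3 → counterexample
(7, 3): LHS = 1/10, RHS = 10/21 → counterexample
(4, 3): LHS = 1/7, RHS = 7/12 → counterexample
(3, 6): LHS = 1/9, RHS = 1/2 → counterexample

That makes 6 counterexamples.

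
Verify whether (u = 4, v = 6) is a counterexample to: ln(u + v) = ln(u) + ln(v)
Yes

Substituting u = 4, v = 6:
LHS = ln(4 + 6) = ln(10) ≈ 2.303
RHS = ln(4) + ln(6) ≈ 3.178

Since LHS ≠ RHS, this pair disproves the claim.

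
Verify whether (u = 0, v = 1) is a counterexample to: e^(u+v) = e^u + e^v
Yes

Substituting u = 0, v = 1:
LHS = e^(0+1) = e ≈ 2.718
RHS = e^0 + e^1 = 1 + e ≈ 3.718

Since LHS ≠ RHS, this pair disproves the claim.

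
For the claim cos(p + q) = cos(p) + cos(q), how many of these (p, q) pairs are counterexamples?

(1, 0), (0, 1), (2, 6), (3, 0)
4

Testing each pair:
(1, 0): LHS = cos(1) ≈ 0.5403, RHS = cos(1) + 1 ≈ 1.54 → counterexample
(0, 1): LHS = cos(1) ≈ 0.5403, RHS = cos(1) + 1 ≈ 1.54 → counterexample
(2, 6): LHS = cos(8) ≈ -0.1455, RHS = cos(2) + cos(6) ≈ 0.544 → counterexample
(3, 0): LHS = cos(3) ≈ -0.99, RHS = cos(3) + 1 ≈ 0.01001 → counterexample

That makes 4 counterexamples.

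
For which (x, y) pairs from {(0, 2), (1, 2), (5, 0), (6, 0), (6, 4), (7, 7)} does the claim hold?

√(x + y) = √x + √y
Testing each pair:
(0, 2): LHS = √(2) ≈ 1.414, RHS = √(2) ≈ 1.414 → holds
(1, 2): LHS = √(3) ≈ 1.732, RHS = 1 + √(2) ≈ 2.414 → fails
(5, 0): LHS = √(5) ≈ 2.236, RHS = √(5) ≈ 2.236 → holds
(6, 0): LHS = √(6) ≈ 2.449, RHS = √(6) ≈ 2.449 → holds
(6, 4): LHS = √(10) ≈ 3.162, RHS = 2 + √(6) ≈ 4.449 → fails
(7, 7): LHS = √(14) ≈ 3.742, RHS = 2·√(7) ≈ 5.292 → fails

3 of 6 pairs satisfy the claim.

Answer: (0, 2), (5, 0), (6, 0)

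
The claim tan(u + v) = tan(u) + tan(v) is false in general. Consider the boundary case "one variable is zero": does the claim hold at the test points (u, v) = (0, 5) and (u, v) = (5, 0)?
At (0, 5): LHS = tan(5) ≈ -3.381, RHS = tan(5) ≈ -3.381 → equal
At (5, 0): LHS = tan(5) ≈ -3.381, RHS = tan(5) ≈ -3.381 → equal

So the claim does hold at both of these boundary points, even though it is not an identity.

Answer: Yes, holds at both test points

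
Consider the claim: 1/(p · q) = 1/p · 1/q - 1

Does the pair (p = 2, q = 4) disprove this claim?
Yes

Substituting p = 2, q = 4:
LHS = 1/(2 · 4) = 1/8
RHS = 1/2 · 1/4 - 1 = -7/8

Since LHS ≠ RHS, this pair disproves the claim.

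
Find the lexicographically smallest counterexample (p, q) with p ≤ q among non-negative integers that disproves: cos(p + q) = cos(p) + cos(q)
Substituting (0, 0) into the claim:
LHS = cos(0 + 0) = 1
RHS = cos(0) + cos(0) = 2

Since LHS ≠ RHS, this pair disproves the claim, and no lexicographically smaller pair (p ≤ q, non-negative integers) does.

For instance (0, 4) is also a counterexample (LHS = cos(4) ≈ -0.6536, RHS = cos(4) + 1 ≈ 0.3464), but it's lexicographically larger.

Answer: (p, q) = (0, 0)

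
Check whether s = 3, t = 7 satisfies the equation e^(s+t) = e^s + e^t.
Substituting s = 3, t = 7:

LHS = e^(3+7) = e^10 ≈ 22026.5
RHS = e^3 + e^7 ≈ 1117

LHS ≠ RHS, so the equation does not hold at this point.

Answer: Fails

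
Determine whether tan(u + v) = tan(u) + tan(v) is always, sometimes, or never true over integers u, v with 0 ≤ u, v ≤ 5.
Sometimes true

It holds at (u, v) = (0, 5) (both sides equal tan(5) ≈ -3.381), but fails at (u, v) = (5, 2) (LHS = tan(7) ≈ 0.8714, RHS = tan(5) + tan(2) ≈ -5.566).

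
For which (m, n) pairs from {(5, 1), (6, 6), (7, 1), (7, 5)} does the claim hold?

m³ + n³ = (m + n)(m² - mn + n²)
Testing each pair:
(5, 1): LHS = 126, RHS = 126 → holds
(6, 6): LHS = 432, RHS = 432 → holds
(7, 1): LHS = 344, RHS = 344 → holds
(7, 5): LHS = 468, RHS = 468 → holds

Every pair satisfies the claim.

Answer: All pairs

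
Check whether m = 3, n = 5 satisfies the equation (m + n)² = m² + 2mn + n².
Substituting m = 3, n = 5:

LHS = (3 + 5)² = 64
RHS = 3² + 2·3·5 + 5² = 64

LHS = RHS, so the equation holds at this point.

Answer: Holds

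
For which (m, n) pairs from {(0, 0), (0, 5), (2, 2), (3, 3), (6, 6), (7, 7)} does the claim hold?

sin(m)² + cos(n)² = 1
(0, 0), (2, 2), (3, 3), (6, 6), (7, 7)

Testing each pair:
(0, 0): LHS = 1, RHS = 1 → holds
(0, 5): LHS = cos(5)² ≈ 0.08046, RHS = 1 → fails
(2, 2): LHS = cos(2)² + sin(2)² = 1, RHS = 1 → holds
(3, 3): LHS = sin(3)² + cos(3)² = 1, RHS = 1 → holds
(6, 6): LHS = sin(6)² + cos(6)² = 1, RHS = 1 → holds
(7, 7): LHS = sin(7)² + cos(7)² = 1, RHS = 1 → holds

5 of 6 pairs satisfy the claim.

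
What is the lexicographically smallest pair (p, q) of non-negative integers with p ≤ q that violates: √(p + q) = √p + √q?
At (0, 3): both sides equal √(3) ≈ 1.732, so it holds there.
At (0, 7): both sides equal √(7) ≈ 2.646, so it holds there.

Substituting (1, 1) into the claim:
LHS = √(1 + 1) = √(2) ≈ 1.414
RHS = √1 + √1 = 2

Since LHS ≠ RHS, this pair disproves the claim, and no lexicographically smaller pair (p ≤ q, non-negative integers) does.

For instance (1, 2) is also a counterexample (LHS = √(3) ≈ 1.732, RHS = 1 + √(2) ≈ 2.414), but it's lexicographically larger.

Answer: (p, q) = (1, 1)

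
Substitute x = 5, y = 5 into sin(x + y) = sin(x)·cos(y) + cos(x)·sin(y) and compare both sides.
LHS = sin(5 + 5) = sin(10) ≈ -0.544
RHS = sin(5)·cos(5) + cos(5)·sin(5) = 2·sin(5)·cos(5) ≈ -0.544

LHS = RHS: the two sides agree.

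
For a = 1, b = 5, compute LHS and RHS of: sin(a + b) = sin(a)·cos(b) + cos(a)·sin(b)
LHS = sin(1 + 5) = sin(6) ≈ -0.2794
RHS = sin(1)·cos(5) + cos(1)·sin(5) = sin(5)·cos(1) + sin(1)·cos(5) ≈ -0.2794

LHS = RHS: the two sides agree.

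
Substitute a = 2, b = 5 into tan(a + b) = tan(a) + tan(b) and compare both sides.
LHS = tan(2 + 5) = tan(7) ≈ 0.8714
RHS = tan(2) + tan(5) ≈ -5.566

LHS ≠ RHS (they differ by about 6.437), so the equation does not hold here.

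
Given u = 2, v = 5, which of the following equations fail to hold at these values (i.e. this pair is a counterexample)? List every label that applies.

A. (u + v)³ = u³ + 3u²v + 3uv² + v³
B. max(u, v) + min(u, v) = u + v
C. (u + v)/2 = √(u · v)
C

Evaluating each claim at the given values:
A. LHS = 343, RHS = 343 → holds here (LHS = RHS)
B. LHS = 7, RHS = 7 → holds here (LHS = RHS)
C. LHS = 7/2, RHS = √(10) ≈ 3.162 → fails here (LHS ≠ RHS)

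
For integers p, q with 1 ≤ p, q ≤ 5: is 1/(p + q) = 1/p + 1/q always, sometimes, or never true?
The claim fails for every pair in the range. For instance at (p, q) = (3, 4): LHS = 1/7, RHS = 7/12.

Answer: Never true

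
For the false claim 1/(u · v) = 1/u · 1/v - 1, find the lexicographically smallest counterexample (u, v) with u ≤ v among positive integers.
(u, v) = (1, 1)

Substituting (1, 1) into the claim:
LHS = 1/(1 · 1) = 1
RHS = 1/1 · 1/1 - 1 = 0

Since LHS ≠ RHS, this pair disproves the claim, and no lexicographically smaller pair (u ≤ v, positive integers) does.

For instance (5, 5) is also a counterexample (LHS = 1/25, RHS = -24/25), but it's lexicographically larger.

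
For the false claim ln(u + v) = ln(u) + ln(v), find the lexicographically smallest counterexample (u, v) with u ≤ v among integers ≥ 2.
At (2, 2): both sides equal ln(4) ≈ 1.386, so it holds there.

Substituting (2, 3) into the claim:
LHS = ln(2 + 3) = ln(5) ≈ 1.609
RHS = ln(2) + ln(3) ≈ 1.792

Since LHS ≠ RHS, this pair disproves the claim, and no lexicographically smaller pair (u ≤ v, integers ≥ 2) does.

For instance (3, 9) is also a counterexample (LHS = ln(12) ≈ 2.485, RHS = ln(3) + ln(9) ≈ 3.296), but it's lexicographically larger.

Answer: (u, v) = (2, 3)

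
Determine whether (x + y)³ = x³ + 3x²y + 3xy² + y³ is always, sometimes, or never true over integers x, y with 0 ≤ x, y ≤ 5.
Always true

The identity holds for every pair in the range. For instance at (x, y) = (2, 0): both sides equal 8.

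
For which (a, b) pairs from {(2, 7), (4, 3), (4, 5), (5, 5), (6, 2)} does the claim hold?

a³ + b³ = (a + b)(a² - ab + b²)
All pairs

Testing each pair:
(2, 7): LHS = 351, RHS = 351 → holds
(4, 3): LHS = 91, RHS = 91 → holds
(4, 5): LHS = 189, RHS = 189 → holds
(5, 5): LHS = 250, RHS = 250 → holds
(6, 2): LHS = 224, RHS = 224 → holds

Every pair satisfies the claim.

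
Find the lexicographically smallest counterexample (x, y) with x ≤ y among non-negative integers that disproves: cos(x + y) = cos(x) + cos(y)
Substituting (0, 0) into the claim:
LHS = cos(0 + 0) = 1
RHS = cos(0) + cos(0) = 2

Since LHS ≠ RHS, this pair disproves the claim, and no lexicographically smaller pair (x ≤ y, non-negative integers) does.

For instance (0, 7) is also a counterexample (LHS = cos(7) ≈ 0.7539, RHS = cos(7) + 1 ≈ 1.754), but it's lexicographically larger.

Answer: (x, y) = (0, 0)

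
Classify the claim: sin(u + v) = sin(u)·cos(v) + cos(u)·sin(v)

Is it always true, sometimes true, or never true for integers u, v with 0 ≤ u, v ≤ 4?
The identity holds for every pair in the range. For instance at (u, v) = (2, 1): both sides equal sin(3) ≈ 0.1411.

Answer: Always true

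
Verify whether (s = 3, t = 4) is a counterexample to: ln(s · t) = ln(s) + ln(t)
No

Substituting s = 3, t = 4:
LHS = ln(3 · 4) = ln(12) ≈ 2.485
RHS = ln(3) + ln(4) ≈ 2.485

The sides agree, so this pair does not disprove the claim.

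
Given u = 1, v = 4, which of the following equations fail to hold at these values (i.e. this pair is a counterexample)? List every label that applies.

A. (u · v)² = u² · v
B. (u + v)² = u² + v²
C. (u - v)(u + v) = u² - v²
Evaluating each claim at the given values:
A. LHS = 16, RHS = 4 → fails here (LHS ≠ RHS)
B. LHS = 25, RHS = 17 → fails here (LHS ≠ RHS)
C. LHS = -15, RHS = -15 → holds here (LHS = RHS)

Answer: A, B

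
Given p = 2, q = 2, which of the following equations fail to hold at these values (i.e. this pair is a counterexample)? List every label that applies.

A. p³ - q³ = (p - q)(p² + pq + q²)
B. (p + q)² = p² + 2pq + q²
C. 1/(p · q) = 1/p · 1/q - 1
Evaluating each claim at the given values:
A. LHS = 0, RHS = 0 → holds here (LHS = RHS)
B. LHS = 16, RHS = 16 → holds here (LHS = RHS)
C. LHS = 1/4, RHS = -3/4 → fails here (LHS ≠ RHS)

Answer: C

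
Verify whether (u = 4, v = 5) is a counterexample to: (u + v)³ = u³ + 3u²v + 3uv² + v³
Substituting u = 4, v = 5:
LHS = (4 + 5)³ = 729
RHS = 4³ + 3·4²·5 + 3·4·5² + 5³ = 729

The sides agree, so this pair does not disprove the claim.

Answer: No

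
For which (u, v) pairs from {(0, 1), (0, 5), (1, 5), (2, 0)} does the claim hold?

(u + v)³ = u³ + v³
(0, 1), (0, 5), (2, 0)

Testing each pair:
(0, 1): LHS = 1, RHS = 1 → holds
(0, 5): LHS = 125, RHS = 125 → holds
(1, 5): LHS = 216, RHS = 126 → fails
(2, 0): LHS = 8, RHS = 8 → holds

3 of 4 pairs satisfy the claim.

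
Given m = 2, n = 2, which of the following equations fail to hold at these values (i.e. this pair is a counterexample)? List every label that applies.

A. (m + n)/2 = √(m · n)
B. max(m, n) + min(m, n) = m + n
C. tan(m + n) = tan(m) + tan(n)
Evaluating each claim at the given values:
A. LHS = 2, RHS = 2 → holds here (LHS = RHS)
B. LHS = 4, RHS = 4 → holds here (LHS = RHS)
C. LHS = tan(4) ≈ 1.158, RHS = 2·tan(2) ≈ -4.37 → fails here (LHS ≠ RHS)

Answer: C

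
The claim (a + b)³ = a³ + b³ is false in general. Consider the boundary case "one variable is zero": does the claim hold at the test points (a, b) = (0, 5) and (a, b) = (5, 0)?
Yes, holds at both test points

At (0, 5): LHS = 125, RHS = 125 → equal
At (5, 0): LHS = 125, RHS = 125 → equal

So the claim does hold at both of these boundary points, even though it is not an identity.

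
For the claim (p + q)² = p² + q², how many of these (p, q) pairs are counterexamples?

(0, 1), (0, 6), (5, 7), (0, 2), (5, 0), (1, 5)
Testing each pair:
(0, 1): LHS = 1, RHS = 1 → satisfies claim
(0, 6): LHS = 36, RHS = 36 → satisfies claim
(5, 7): LHS = 144, RHS = 74 → counterexample
(0, 2): LHS = 4, RHS = 4 → satisfies claim
(5, 0): LHS = 25, RHS = 25 → satisfies claim
(1, 5): LHS = 36, RHS = 26 → counterexample

That makes 2 counterexamples.

Answer: 2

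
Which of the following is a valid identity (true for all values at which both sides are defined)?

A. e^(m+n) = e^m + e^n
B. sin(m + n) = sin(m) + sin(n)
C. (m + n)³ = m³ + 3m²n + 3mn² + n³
C

A: fails at (2, 4) — LHS = e^6 ≈ 403.4, RHS = e^2 + e^4 ≈ 61.99.
B: fails at (4, 6) — LHS = sin(10) ≈ -0.544, RHS = sin(4) + sin(6) ≈ -1.036.
C: holds — e.g. at (5, 8), both sides equal 2197.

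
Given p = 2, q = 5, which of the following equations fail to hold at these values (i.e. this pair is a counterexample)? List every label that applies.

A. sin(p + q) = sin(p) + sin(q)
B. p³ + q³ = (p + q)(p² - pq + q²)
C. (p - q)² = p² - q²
Evaluating each claim at the given values:
A. LHS = sin(7) ≈ 0.657, RHS = sin(5) + sin(2) ≈ -0.04963 → fails here (LHS ≠ RHS)
B. LHS = 133, RHS = 133 → holds here (LHS = RHS)
C. LHS = 9, RHS = -21 → fails here (LHS ≠ RHS)

Answer: A, C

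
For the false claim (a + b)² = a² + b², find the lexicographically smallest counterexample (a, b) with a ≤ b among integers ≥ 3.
Substituting (3, 3) into the claim:
LHS = (3 + 3)² = 36
RHS = 3² + 3² = 18

Since LHS ≠ RHS, this pair disproves the claim, and no lexicographically smaller pair (a ≤ b, integers ≥ 3) does.

For instance (5, 6) is also a counterexample (LHS = 121, RHS = 61), but it's lexicographically larger.

Answer: (a, b) = (3, 3)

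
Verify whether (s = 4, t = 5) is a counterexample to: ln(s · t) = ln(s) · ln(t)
Substituting s = 4, t = 5:
LHS = ln(4 · 5) = ln(20) ≈ 2.996
RHS = ln(4) · ln(5) ≈ 2.231

Since LHS ≠ RHS, this pair disproves the claim.

Answer: Yes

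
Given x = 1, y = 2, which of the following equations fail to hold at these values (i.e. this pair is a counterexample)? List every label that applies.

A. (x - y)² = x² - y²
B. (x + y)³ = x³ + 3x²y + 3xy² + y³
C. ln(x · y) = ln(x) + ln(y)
Evaluating each claim at the given values:
A. LHS = 1, RHS = -3 → fails here (LHS ≠ RHS)
B. LHS = 27, RHS = 27 → holds here (LHS = RHS)
C. LHS = ln(2) ≈ 0.6931, RHS = ln(2) ≈ 0.6931 → holds here (LHS = RHS)

Answer: A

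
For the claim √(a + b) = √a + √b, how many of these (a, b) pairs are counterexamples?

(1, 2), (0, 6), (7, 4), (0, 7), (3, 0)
2

Testing each pair:
(1, 2): LHS = √(3) ≈ 1.732, RHS = 1 + √(2) ≈ 2.414 → counterexample
(0, 6): LHS = √(6) ≈ 2.449, RHS = √(6) ≈ 2.449 → satisfies claim
(7, 4): LHS = √(11) ≈ 3.317, RHS = 2 + √(7) ≈ 4.646 → counterexample
(0, 7): LHS = √(7) ≈ 2.646, RHS = √(7) ≈ 2.646 → satisfies claim
(3, 0): LHS = √(3) ≈ 1.732, RHS = √(3) ≈ 1.732 → satisfies claim

That makes 2 counterexamples.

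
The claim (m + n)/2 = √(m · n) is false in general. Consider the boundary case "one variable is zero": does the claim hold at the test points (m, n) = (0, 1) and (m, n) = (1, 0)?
No, fails at both test points

At (0, 1): LHS = 1/2 ≠ RHS = 0
At (1, 0): LHS = 1/2 ≠ RHS = 0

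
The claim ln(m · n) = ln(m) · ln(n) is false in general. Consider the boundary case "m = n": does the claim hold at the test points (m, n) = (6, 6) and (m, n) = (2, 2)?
No, fails at both test points

At (6, 6): LHS = ln(36) ≈ 3.584 ≠ RHS = ln(6)² ≈ 3.21
At (2, 2): LHS = ln(4) ≈ 1.386 ≠ RHS = ln(2)² ≈ 0.4805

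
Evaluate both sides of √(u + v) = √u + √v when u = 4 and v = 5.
LHS = √(4 + 5) = 3
RHS = √4 + √5 = 2 + √(5) ≈ 4.236

LHS ≠ RHS (they differ by about 1.236), so the equation does not hold here.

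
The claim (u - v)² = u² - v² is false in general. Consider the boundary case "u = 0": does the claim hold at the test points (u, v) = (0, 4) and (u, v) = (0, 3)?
No, fails at both test points

At (0, 4): LHS = 16 ≠ RHS = -16
At (0, 3): LHS = 9 ≠ RHS = -9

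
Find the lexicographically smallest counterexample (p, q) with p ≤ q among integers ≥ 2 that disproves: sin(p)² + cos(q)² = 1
(p, q) = (2, 3)

At (2, 2): both sides equal 1, so it holds there.

Substituting (2, 3) into the claim:
LHS = sin(2)² + cos(3)² ≈ 1.807
RHS = 1

Since LHS ≠ RHS, this pair disproves the claim, and no lexicographically smaller pair (p ≤ q, integers ≥ 2) does.

For instance (5, 7) is also a counterexample (LHS = cos(7)² + sin(5)² ≈ 1.488, RHS = 1), but it's lexicographically larger.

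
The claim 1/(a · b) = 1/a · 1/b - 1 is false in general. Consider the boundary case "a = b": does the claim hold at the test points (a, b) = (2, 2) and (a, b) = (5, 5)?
At (2, 2): LHS = 1/4 ≠ RHS = -3/4
At (5, 5): LHS = 1/25 ≠ RHS = -24/25

Answer: No, fails at both test points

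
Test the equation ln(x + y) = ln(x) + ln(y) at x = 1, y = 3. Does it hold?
Substituting x = 1, y = 3:

LHS = ln(1 + 3) = ln(4) ≈ 1.386
RHS = ln(1) + ln(3) = ln(3) ≈ 1.099

LHS ≠ RHS, so the equation does not hold at this point.

Answer: Fails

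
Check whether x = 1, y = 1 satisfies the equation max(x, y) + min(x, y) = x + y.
Holds

Substituting x = 1, y = 1:

LHS = max(1, 1) + min(1, 1) = 2
RHS = 1 + 1 = 2

LHS = RHS, so the equation holds at this point.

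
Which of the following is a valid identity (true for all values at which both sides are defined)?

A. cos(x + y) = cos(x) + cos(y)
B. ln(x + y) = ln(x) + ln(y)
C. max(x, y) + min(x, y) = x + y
A: fails at (2, 7) — LHS = cos(9) ≈ -0.9111, RHS = cos(2) + cos(7) ≈ 0.3378.
B: fails at (4, 5) — LHS = ln(9) ≈ 2.197, RHS = ln(4) + ln(5) ≈ 2.996.
C: holds — e.g. at (1, 4), both sides equal 5.

Answer: C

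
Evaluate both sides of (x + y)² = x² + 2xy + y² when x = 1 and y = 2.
LHS = (1 + 2)² = 9
RHS = 1² + 2·1·2 + 2² = 9

LHS = RHS: the two sides agree.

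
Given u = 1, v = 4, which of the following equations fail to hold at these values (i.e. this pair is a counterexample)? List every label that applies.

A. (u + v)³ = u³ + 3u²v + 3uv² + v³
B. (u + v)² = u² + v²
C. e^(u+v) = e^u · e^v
B

Evaluating each claim at the given values:
A. LHS = 125, RHS = 125 → holds here (LHS = RHS)
B. LHS = 25, RHS = 17 → fails here (LHS ≠ RHS)
C. LHS = e^5 ≈ 148.4, RHS = e^5 ≈ 148.4 → holds here (LHS = RHS)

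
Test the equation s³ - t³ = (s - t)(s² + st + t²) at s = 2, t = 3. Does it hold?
Holds

Substituting s = 2, t = 3:

LHS = 2³ - 3³ = -19
RHS = (2 - 3)(2² + 2·3 + 3²) = -19

LHS = RHS, so the equation holds at this point.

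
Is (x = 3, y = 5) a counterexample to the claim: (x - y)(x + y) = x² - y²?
No

Substituting x = 3, y = 5:
LHS = (3 - 5)(3 + 5) = -16
RHS = 3² - 5² = -16

The sides agree, so this pair does not disprove the claim.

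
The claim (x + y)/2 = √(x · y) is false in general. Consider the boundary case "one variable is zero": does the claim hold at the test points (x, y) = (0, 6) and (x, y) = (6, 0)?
No, fails at both test points

At (0, 6): LHS = 3 ≠ RHS = 0
At (6, 0): LHS = 3 ≠ RHS = 0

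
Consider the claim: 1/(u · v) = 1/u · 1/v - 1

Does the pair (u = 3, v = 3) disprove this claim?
Yes

Substituting u = 3, v = 3:
LHS = 1/(3 · 3) = 1/9
RHS = 1/3 · 1/3 - 1 = -8/9

Since LHS ≠ RHS, this pair disproves the claim.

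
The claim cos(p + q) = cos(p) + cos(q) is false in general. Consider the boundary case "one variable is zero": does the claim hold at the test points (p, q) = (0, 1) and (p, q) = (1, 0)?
At (0, 1): LHS = cos(1) ≈ 0.5403 ≠ RHS = cos(1) + 1 ≈ 1.54
At (1, 0): LHS = cos(1) ≈ 0.5403 ≠ RHS = cos(1) + 1 ≈ 1.54

Answer: No, fails at both test points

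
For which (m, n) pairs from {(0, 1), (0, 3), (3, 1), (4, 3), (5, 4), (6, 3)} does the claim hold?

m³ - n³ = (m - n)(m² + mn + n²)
All pairs

Testing each pair:
(0, 1): LHS = -1, RHS = -1 → holds
(0, 3): LHS = -27, RHS = -27 → holds
(3, 1): LHS = 26, RHS = 26 → holds
(4, 3): LHS = 37, RHS = 37 → holds
(5, 4): LHS = 61, RHS = 61 → holds
(6, 3): LHS = 189, RHS = 189 → holds

Every pair satisfies the claim.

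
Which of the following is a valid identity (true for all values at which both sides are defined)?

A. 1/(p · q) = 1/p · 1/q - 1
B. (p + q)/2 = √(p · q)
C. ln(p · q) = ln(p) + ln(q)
A: fails at (3, 5) — LHS = 1/15, RHS = -14/15.
B: fails at (2, 4) — LHS = 3, RHS = 2·√(2) ≈ 2.828.
C: holds — e.g. at (2, 5), both sides equal ln(10) ≈ 2.303.

Answer: C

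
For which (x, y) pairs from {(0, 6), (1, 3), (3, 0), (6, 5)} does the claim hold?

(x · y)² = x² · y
(0, 6), (3, 0)

Testing each pair:
(0, 6): LHS = 0, RHS = 0 → holds
(1, 3): LHS = 9, RHS = 3 → fails
(3, 0): LHS = 0, RHS = 0 → holds
(6, 5): LHS = 900, RHS = 180 → fails

2 of 4 pairs satisfy the claim.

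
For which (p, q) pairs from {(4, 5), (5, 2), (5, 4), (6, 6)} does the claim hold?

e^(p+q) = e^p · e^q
Testing each pair:
(4, 5): LHS = e^9 ≈ 8103, RHS = e^9 ≈ 8103 → holds
(5, 2): LHS = e^7 ≈ 1097, RHS = e^7 ≈ 1097 → holds
(5, 4): LHS = e^9 ≈ 8103, RHS = e^9 ≈ 8103 → holds
(6, 6): LHS = e^12 ≈ 162754.8, RHS = e^12 ≈ 162754.8 → holds

Every pair satisfies the claim.

Answer: All pairs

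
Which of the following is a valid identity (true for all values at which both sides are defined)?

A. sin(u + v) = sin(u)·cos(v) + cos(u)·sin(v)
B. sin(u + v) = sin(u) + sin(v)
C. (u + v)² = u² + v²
A

A: holds — e.g. at (4, 6), both sides equal sin(10) ≈ -0.544.
B: fails at (4, 6) — LHS = sin(10) ≈ -0.544, RHS = sin(4) + sin(6) ≈ -1.036.
C: fails at (2, 5) — LHS = 49, RHS = 29.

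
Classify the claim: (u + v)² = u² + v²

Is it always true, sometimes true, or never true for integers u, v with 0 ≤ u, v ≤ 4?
It holds at (u, v) = (2, 0) (both sides equal 4), but fails at (u, v) = (1, 1) (LHS = 4, RHS = 2).

Answer: Sometimes true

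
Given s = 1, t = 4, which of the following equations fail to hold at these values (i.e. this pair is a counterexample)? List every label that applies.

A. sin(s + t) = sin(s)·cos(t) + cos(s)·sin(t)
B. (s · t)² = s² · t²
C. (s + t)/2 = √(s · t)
Evaluating each claim at the given values:
A. LHS = sin(5) ≈ -0.9589, RHS = sin(1)·cos(4) + sin(4)·cos(1) ≈ -0.9589 → holds here (LHS = RHS)
B. LHS = 16, RHS = 16 → holds here (LHS = RHS)
C. LHS = 5/2, RHS = 2 → fails here (LHS ≠ RHS)

Answer: C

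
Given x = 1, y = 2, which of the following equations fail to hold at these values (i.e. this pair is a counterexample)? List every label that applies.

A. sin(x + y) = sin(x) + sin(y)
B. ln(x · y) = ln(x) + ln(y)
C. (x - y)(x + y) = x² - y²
Evaluating each claim at the given values:
A. LHS = sin(3) ≈ 0.1411, RHS = sin(1) + sin(2) ≈ 1.751 → fails here (LHS ≠ RHS)
B. LHS = ln(2) ≈ 0.6931, RHS = ln(2) ≈ 0.6931 → holds here (LHS = RHS)
C. LHS = -3, RHS = -3 → holds here (LHS = RHS)

Answer: A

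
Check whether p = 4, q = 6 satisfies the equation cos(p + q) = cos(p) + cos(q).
Fails

Substituting p = 4, q = 6:

LHS = cos(4 + 6) = cos(10) ≈ -0.8391
RHS = cos(4) + cos(6) ≈ 0.3065

LHS ≠ RHS, so the equation does not hold at this point.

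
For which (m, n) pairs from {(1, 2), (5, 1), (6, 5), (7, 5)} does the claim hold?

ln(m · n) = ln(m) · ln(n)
None

Testing each pair:
(1, 2): LHS = ln(2) ≈ 0.6931, RHS = 0 → fails
(5, 1): LHS = ln(5) ≈ 1.609, RHS = 0 → fails
(6, 5): LHS = ln(30) ≈ 3.401, RHS = ln(5)·ln(6) ≈ 2.884 → fails
(7, 5): LHS = ln(35) ≈ 3.555, RHS = ln(5)·ln(7) ≈ 3.132 → fails

No pair satisfies the claim.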